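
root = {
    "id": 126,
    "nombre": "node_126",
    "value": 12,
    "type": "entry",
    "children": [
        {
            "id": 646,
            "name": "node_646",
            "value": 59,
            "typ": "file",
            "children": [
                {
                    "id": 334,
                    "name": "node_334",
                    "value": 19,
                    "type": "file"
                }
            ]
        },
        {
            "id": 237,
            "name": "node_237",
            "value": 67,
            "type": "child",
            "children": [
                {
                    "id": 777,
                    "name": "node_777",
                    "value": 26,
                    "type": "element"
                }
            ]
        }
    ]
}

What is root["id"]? 126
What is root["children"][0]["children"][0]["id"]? 334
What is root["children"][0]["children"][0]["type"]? "file"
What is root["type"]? "entry"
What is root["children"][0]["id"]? 646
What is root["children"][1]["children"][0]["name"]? "node_777"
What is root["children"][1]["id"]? 237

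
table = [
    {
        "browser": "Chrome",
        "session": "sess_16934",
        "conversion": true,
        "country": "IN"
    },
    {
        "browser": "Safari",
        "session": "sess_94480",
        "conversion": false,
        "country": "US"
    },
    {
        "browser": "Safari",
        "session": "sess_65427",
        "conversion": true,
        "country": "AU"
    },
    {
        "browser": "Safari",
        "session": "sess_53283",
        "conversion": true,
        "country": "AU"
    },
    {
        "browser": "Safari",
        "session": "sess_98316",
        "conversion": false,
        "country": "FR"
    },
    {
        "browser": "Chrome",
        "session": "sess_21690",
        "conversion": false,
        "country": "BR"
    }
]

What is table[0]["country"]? "IN"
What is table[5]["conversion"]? False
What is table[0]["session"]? "sess_16934"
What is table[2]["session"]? "sess_65427"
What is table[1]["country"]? "US"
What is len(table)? 6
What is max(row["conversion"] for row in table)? True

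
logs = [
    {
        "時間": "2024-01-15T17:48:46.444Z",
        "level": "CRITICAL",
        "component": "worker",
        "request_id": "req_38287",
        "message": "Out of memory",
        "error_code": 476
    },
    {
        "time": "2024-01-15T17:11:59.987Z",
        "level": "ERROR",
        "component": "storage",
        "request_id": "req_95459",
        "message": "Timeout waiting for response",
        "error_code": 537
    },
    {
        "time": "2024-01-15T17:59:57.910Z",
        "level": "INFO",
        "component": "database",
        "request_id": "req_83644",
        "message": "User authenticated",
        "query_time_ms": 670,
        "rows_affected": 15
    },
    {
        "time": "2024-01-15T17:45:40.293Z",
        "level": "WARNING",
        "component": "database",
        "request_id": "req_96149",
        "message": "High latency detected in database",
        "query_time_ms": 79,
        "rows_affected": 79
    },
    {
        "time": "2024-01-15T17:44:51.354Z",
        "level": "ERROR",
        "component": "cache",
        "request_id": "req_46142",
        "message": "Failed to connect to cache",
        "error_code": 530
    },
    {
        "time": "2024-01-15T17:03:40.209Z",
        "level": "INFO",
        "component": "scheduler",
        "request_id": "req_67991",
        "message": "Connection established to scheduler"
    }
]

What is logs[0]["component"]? "worker"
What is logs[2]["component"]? "database"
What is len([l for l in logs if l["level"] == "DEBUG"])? 0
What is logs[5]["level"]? "INFO"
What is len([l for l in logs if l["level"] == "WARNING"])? 1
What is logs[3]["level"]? "WARNING"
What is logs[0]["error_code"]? 476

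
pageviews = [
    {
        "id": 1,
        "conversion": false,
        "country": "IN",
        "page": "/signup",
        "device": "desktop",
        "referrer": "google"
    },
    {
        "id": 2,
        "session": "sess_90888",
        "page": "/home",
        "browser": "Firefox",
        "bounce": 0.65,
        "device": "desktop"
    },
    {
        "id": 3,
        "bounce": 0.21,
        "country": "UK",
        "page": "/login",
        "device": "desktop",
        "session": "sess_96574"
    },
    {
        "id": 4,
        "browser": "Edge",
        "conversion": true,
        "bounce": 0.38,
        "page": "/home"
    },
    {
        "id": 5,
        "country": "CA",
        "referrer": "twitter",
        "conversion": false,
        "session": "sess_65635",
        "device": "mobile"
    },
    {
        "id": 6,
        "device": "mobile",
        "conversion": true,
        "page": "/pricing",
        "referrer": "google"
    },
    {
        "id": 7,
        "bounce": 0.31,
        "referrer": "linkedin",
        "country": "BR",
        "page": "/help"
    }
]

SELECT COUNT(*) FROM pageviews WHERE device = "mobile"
2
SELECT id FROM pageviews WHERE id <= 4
[1, 2, 3, 4]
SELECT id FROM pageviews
[1, 2, 3, 4, 5, 6, 7]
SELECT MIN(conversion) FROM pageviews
False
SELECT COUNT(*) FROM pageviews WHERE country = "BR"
1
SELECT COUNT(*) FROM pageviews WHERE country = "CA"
1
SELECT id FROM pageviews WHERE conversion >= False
[1, 4, 5, 6]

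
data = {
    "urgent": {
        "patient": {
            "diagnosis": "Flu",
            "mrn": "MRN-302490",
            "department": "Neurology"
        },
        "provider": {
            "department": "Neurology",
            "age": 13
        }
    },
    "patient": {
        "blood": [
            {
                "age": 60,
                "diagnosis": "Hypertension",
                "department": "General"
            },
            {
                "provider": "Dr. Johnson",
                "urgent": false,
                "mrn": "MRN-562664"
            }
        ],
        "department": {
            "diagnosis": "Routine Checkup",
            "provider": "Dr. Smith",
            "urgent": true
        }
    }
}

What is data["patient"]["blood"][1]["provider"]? "Dr. Johnson"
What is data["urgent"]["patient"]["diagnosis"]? "Flu"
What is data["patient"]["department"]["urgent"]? True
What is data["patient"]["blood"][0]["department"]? "General"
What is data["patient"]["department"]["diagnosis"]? "Routine Checkup"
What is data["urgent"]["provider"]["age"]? 13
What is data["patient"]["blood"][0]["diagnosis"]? "Hypertension"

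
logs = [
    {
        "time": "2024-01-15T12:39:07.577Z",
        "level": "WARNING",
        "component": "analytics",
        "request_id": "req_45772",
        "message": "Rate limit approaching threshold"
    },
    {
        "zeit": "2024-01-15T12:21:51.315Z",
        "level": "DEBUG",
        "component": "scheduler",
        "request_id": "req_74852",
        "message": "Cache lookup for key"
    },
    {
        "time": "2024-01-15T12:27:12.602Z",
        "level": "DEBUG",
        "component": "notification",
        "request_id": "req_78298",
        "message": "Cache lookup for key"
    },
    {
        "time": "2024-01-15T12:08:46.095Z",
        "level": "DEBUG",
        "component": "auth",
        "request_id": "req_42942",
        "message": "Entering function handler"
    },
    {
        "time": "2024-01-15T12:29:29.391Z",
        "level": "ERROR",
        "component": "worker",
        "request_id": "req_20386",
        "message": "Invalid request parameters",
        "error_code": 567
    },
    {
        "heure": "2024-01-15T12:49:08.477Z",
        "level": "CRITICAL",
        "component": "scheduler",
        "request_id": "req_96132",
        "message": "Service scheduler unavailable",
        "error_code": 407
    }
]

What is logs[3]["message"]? "Entering function handler"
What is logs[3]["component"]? "auth"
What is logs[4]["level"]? "ERROR"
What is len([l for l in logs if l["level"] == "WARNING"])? 1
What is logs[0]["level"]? "WARNING"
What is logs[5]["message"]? "Service scheduler unavailable"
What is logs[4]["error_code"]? 567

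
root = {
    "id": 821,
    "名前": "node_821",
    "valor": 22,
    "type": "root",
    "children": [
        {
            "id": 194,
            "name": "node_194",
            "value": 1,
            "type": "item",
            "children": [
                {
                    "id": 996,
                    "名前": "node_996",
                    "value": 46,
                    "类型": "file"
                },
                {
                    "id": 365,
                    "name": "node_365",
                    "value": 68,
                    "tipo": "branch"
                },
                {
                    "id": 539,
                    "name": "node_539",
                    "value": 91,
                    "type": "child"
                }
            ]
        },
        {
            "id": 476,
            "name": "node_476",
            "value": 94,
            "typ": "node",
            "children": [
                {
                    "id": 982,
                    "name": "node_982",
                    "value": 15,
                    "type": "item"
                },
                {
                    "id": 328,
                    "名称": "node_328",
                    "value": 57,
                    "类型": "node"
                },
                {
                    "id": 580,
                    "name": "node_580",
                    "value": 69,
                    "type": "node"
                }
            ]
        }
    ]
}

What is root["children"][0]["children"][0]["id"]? 996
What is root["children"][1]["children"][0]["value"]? 15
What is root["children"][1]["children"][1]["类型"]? "node"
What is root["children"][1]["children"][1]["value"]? 57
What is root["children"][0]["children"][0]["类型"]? "file"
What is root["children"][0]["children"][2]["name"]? "node_539"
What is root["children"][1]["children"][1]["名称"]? "node_328"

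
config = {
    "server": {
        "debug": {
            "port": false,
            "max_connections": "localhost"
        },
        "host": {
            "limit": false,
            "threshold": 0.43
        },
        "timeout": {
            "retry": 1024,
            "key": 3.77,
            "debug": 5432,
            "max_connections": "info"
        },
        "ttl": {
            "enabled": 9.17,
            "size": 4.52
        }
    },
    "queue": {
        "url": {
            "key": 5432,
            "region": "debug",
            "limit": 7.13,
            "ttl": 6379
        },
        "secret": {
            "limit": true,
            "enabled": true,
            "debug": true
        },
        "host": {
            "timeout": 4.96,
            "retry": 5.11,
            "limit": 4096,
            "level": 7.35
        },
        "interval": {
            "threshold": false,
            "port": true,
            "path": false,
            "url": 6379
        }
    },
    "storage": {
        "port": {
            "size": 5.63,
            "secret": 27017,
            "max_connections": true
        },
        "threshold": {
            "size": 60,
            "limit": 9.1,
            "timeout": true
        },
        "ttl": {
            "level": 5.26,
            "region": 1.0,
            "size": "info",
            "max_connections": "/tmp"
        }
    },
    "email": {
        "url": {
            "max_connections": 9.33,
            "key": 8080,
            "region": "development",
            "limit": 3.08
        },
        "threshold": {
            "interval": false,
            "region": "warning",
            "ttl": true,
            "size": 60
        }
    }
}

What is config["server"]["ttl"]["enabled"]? 9.17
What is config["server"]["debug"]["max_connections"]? "localhost"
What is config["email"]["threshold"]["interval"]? False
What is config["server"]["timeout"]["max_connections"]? "info"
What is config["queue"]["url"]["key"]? 5432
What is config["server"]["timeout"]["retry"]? 1024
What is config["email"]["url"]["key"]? 8080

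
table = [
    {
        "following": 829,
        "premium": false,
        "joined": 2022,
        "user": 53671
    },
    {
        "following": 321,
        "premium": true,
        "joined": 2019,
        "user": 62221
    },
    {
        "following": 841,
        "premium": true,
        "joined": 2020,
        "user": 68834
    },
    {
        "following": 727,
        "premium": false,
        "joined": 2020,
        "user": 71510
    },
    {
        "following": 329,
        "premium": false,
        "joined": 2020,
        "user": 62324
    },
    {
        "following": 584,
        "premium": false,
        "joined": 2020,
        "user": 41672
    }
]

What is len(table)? 6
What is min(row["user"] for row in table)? 41672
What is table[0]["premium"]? False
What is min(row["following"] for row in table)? 321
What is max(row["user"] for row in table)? 71510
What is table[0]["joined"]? 2022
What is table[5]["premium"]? False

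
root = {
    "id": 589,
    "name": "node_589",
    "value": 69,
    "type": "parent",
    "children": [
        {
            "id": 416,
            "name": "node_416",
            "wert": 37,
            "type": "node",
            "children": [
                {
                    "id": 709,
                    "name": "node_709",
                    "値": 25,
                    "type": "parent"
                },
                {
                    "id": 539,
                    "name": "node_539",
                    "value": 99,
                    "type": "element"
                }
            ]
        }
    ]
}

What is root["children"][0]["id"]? 416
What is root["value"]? 69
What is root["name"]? "node_589"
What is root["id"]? 589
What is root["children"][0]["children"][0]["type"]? "parent"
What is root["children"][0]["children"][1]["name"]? "node_539"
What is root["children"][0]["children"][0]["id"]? 709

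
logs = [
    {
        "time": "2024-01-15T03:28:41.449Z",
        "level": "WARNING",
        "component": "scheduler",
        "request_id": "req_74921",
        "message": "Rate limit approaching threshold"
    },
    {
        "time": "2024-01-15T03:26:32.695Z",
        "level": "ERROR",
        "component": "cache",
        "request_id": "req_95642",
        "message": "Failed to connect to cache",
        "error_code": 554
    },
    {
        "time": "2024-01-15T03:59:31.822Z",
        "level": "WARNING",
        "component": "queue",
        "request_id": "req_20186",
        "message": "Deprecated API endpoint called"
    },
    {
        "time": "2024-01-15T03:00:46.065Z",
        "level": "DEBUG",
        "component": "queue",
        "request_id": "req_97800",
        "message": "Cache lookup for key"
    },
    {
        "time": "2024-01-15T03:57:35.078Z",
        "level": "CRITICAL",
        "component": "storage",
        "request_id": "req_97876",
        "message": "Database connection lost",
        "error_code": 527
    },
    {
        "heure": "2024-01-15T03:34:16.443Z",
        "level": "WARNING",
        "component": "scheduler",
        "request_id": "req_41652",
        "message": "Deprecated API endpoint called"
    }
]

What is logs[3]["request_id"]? "req_97800"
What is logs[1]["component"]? "cache"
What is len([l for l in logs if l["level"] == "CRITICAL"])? 1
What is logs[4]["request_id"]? "req_97876"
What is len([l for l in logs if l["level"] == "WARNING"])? 3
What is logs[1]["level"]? "ERROR"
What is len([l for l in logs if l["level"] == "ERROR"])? 1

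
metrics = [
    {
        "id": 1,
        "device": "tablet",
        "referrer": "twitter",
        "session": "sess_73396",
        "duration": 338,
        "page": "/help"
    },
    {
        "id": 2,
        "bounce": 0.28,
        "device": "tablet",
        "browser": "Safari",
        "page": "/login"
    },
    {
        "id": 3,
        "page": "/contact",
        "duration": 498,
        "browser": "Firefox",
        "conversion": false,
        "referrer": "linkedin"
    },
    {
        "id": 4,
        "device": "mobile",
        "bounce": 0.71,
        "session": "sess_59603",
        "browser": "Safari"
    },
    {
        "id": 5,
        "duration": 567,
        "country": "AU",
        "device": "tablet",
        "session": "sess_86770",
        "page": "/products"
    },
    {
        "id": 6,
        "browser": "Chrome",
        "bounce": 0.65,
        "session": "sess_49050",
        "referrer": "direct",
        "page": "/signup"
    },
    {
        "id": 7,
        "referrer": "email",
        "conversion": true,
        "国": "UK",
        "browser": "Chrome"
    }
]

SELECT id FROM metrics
[1, 2, 3, 4, 5, 6, 7]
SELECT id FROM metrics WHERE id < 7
[1, 2, 3, 4, 5, 6]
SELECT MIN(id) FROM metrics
1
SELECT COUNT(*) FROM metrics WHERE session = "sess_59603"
1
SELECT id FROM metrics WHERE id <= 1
[1]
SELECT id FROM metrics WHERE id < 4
[1, 2, 3]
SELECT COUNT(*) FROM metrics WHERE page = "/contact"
1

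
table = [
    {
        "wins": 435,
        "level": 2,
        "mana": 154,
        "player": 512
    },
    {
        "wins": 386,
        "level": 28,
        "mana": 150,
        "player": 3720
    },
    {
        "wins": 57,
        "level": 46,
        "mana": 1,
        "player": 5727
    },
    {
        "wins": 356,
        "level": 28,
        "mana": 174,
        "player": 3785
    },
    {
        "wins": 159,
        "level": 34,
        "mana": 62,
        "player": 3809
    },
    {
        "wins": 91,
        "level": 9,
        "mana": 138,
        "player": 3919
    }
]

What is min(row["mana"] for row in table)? 1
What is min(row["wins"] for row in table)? 57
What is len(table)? 6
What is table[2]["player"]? 5727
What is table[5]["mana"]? 138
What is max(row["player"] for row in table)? 5727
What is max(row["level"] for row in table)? 46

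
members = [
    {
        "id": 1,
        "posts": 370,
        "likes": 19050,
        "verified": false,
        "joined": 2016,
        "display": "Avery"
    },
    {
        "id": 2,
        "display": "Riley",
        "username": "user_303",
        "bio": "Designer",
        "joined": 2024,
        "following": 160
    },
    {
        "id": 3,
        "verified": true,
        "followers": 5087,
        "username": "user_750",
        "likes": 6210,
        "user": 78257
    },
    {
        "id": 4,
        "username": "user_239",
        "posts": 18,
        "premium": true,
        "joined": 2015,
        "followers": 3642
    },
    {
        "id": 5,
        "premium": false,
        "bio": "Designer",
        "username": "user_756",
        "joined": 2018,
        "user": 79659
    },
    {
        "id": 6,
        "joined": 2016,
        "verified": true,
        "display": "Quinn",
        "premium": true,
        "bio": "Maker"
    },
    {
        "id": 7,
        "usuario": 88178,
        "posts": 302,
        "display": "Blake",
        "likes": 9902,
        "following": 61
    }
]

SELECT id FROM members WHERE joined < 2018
[1, 4, 6]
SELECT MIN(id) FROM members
1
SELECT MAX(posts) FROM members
370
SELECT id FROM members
[1, 2, 3, 4, 5, 6, 7]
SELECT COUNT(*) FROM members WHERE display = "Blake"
1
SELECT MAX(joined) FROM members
2024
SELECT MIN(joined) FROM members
2015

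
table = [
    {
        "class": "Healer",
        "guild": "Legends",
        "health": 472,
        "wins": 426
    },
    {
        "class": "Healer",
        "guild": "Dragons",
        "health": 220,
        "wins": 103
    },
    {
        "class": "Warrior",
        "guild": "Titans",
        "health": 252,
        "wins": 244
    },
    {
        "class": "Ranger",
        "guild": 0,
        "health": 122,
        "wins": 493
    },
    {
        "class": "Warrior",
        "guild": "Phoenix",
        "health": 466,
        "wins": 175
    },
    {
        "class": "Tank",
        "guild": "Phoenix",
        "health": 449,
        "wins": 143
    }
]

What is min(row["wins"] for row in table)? 103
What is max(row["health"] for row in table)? 472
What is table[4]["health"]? 466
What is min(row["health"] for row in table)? 122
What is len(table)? 6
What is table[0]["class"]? "Healer"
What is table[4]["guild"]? "Phoenix"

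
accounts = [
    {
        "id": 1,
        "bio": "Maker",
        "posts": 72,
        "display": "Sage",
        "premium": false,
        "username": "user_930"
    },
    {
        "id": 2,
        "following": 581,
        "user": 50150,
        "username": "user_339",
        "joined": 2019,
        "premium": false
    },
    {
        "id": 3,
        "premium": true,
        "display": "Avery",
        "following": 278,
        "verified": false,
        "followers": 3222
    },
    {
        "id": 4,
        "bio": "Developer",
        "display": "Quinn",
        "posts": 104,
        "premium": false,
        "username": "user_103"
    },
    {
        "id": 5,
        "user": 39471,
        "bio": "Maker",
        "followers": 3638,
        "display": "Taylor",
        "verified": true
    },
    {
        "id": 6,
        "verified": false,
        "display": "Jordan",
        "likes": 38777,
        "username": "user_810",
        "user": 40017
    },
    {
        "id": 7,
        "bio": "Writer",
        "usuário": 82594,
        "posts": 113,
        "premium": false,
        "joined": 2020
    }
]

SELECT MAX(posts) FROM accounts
113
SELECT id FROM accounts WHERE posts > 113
[]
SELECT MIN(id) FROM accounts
1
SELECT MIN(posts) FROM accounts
72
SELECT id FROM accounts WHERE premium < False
[]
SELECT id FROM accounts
[1, 2, 3, 4, 5, 6, 7]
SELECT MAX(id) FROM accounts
7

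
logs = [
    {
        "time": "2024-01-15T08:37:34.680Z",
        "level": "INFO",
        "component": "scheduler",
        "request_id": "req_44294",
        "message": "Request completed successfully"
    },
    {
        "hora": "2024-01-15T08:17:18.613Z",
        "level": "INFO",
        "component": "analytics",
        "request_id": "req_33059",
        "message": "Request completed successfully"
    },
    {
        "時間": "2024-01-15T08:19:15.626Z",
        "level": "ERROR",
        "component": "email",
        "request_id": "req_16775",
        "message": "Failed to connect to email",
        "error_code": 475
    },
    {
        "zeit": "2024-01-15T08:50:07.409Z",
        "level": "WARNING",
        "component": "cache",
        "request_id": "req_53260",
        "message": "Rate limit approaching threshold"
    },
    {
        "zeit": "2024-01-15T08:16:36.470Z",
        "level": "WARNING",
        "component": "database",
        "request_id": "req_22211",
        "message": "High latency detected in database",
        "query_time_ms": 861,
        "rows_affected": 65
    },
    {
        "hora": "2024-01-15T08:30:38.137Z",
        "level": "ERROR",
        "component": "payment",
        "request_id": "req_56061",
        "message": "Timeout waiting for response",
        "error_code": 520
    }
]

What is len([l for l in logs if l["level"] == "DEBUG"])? 0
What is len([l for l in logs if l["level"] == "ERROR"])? 2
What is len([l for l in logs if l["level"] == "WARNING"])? 2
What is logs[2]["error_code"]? 475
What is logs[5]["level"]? "ERROR"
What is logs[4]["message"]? "High latency detected in database"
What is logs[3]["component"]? "cache"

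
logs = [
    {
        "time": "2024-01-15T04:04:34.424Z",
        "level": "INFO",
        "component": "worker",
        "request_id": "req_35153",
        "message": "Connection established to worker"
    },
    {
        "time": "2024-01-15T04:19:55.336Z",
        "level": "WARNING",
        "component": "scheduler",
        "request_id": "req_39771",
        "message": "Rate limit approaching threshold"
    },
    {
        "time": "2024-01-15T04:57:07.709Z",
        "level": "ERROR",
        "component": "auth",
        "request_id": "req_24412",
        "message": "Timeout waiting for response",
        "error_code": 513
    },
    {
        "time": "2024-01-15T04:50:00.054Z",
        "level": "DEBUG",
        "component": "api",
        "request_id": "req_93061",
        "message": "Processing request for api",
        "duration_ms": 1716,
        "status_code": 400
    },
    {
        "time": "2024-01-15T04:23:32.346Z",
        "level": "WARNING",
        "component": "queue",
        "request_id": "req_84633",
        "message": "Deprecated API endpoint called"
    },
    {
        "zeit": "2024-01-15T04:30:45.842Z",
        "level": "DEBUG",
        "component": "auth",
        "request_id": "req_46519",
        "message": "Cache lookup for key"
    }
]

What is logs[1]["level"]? "WARNING"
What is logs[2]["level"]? "ERROR"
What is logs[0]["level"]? "INFO"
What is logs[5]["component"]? "auth"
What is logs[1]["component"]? "scheduler"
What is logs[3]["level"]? "DEBUG"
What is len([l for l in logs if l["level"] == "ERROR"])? 1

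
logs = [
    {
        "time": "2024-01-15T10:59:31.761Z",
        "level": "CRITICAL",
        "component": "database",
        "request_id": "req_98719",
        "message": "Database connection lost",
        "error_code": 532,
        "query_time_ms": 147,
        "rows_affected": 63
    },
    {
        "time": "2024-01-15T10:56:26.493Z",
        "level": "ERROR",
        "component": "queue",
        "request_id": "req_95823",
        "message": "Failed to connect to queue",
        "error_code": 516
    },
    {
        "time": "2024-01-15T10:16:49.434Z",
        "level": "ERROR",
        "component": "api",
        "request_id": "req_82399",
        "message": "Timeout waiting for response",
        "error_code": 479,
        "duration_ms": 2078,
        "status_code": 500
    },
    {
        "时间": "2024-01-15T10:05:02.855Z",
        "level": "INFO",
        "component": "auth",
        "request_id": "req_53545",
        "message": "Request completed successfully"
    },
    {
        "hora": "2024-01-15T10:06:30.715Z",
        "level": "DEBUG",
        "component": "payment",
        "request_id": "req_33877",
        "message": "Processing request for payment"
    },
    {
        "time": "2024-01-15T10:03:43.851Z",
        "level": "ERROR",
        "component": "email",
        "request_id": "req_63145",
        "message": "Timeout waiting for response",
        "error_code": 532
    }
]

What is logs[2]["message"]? "Timeout waiting for response"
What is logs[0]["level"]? "CRITICAL"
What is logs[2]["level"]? "ERROR"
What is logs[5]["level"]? "ERROR"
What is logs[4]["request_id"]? "req_33877"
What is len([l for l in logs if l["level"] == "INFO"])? 1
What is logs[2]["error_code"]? 479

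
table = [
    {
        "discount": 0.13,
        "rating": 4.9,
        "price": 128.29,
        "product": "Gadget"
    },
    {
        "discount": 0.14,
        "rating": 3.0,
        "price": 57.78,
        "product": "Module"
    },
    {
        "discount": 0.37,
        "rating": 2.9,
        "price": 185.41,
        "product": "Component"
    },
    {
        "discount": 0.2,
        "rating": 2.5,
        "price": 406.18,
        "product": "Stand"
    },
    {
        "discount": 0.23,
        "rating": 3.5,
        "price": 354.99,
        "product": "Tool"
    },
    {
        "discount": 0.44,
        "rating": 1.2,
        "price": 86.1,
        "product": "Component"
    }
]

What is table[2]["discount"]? 0.37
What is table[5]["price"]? 86.1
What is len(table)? 6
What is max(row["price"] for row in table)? 406.18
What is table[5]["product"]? "Component"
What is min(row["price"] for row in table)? 57.78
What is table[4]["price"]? 354.99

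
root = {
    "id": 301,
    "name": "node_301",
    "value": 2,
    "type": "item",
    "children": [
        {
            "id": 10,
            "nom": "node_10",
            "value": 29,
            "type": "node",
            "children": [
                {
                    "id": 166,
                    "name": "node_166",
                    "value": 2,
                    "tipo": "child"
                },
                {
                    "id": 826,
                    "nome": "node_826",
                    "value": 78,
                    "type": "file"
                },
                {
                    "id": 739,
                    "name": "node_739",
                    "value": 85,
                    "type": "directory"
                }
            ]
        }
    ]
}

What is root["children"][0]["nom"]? "node_10"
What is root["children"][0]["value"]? 29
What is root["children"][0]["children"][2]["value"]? 85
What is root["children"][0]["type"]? "node"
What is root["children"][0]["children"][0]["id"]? 166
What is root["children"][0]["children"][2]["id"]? 739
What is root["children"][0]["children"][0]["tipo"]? "child"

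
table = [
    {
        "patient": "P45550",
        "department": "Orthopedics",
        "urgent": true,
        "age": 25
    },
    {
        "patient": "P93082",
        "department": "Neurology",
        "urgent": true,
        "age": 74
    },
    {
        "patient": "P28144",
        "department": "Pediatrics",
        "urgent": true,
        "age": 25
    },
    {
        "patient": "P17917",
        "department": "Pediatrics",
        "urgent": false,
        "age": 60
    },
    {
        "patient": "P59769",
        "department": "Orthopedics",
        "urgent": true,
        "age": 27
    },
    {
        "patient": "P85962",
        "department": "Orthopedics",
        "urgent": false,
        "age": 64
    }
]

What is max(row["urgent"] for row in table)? True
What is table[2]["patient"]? "P28144"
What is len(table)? 6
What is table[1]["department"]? "Neurology"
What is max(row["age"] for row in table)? 74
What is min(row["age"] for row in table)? 25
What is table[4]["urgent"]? True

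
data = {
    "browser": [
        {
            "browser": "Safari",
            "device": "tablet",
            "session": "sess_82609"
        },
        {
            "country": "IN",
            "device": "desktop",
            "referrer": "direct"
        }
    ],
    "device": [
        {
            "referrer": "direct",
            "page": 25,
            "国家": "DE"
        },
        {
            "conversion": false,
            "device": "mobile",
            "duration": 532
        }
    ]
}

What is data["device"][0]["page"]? 25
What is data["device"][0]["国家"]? "DE"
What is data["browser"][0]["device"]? "tablet"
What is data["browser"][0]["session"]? "sess_82609"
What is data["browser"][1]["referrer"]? "direct"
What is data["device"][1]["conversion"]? False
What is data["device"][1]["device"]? "mobile"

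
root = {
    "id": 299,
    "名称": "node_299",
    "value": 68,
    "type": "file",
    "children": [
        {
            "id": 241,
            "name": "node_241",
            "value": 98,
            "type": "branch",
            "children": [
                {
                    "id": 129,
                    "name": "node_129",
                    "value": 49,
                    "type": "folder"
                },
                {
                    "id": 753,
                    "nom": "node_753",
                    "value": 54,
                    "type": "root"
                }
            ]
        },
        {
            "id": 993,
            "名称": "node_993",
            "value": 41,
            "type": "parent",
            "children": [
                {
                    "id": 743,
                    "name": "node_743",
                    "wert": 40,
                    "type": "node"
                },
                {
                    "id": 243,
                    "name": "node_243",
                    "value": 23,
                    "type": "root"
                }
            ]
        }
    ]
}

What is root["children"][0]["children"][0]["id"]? 129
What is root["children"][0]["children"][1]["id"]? 753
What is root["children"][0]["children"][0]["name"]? "node_129"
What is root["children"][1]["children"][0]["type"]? "node"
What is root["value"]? 68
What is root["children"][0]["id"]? 241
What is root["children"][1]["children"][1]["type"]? "root"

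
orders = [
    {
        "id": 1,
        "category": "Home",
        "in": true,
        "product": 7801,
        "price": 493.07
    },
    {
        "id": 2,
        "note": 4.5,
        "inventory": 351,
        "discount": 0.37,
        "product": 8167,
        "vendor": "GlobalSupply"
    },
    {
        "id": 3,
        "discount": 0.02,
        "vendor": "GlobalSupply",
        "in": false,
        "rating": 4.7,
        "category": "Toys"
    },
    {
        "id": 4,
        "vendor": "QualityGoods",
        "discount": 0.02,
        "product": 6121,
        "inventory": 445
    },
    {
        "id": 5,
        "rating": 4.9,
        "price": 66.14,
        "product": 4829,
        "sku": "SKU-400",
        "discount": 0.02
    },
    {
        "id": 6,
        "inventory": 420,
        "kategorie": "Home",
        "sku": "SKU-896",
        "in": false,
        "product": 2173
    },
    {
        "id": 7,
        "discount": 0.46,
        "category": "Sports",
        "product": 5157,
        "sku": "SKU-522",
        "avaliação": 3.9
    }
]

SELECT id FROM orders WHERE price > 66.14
[1]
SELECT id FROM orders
[1, 2, 3, 4, 5, 6, 7]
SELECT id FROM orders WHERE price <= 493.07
[1, 5]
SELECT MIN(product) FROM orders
2173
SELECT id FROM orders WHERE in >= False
[1, 3, 6]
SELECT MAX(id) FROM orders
7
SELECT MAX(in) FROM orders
True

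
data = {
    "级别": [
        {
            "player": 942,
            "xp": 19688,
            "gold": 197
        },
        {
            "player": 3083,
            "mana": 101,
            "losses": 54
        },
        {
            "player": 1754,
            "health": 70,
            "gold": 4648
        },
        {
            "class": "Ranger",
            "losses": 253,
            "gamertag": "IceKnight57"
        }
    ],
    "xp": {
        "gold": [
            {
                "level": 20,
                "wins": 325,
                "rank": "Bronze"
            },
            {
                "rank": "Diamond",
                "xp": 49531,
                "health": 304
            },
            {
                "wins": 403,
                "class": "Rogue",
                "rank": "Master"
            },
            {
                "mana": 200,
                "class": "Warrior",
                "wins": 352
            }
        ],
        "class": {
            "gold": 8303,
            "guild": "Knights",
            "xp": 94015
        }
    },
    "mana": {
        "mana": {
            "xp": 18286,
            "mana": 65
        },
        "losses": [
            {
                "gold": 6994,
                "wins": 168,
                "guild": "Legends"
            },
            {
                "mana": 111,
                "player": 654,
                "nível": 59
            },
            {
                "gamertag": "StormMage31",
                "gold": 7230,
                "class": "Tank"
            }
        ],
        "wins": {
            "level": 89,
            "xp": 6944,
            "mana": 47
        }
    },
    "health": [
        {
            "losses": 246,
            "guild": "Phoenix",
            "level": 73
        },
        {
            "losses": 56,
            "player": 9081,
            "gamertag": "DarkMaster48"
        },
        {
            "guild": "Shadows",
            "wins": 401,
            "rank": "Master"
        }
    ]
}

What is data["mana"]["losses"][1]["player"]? 654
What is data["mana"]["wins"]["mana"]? 47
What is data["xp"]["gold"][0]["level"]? 20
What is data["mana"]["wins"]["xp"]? 6944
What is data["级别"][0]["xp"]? 19688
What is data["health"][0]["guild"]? "Phoenix"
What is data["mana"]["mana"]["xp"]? 18286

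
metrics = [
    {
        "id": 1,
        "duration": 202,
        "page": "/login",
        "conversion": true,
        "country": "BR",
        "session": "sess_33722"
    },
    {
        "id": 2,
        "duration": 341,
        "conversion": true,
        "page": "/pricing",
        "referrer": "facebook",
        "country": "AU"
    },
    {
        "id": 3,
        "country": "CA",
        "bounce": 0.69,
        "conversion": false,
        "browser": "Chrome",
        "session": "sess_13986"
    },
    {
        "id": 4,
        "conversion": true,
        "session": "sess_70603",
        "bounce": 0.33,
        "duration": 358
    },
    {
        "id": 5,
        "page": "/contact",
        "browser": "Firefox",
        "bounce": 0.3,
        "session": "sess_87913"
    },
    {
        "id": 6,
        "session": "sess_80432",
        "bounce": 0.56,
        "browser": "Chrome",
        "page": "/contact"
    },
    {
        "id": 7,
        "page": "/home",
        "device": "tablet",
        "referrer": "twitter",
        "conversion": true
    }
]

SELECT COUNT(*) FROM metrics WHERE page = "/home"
1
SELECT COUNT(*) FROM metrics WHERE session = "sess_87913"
1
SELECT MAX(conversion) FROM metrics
True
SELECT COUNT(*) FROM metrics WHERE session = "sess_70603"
1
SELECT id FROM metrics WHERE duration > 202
[2, 4]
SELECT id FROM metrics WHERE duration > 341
[4]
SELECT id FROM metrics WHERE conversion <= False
[3]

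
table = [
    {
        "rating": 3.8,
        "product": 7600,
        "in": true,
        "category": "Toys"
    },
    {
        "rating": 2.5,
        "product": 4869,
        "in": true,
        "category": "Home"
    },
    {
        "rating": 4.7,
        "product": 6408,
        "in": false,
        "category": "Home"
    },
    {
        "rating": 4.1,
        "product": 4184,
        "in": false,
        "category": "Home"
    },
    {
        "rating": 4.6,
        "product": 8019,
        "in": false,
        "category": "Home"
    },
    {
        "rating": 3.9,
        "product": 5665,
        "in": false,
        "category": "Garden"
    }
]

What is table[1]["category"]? "Home"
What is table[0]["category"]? "Toys"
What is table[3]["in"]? False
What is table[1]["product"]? 4869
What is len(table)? 6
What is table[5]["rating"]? 3.9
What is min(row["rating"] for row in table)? 2.5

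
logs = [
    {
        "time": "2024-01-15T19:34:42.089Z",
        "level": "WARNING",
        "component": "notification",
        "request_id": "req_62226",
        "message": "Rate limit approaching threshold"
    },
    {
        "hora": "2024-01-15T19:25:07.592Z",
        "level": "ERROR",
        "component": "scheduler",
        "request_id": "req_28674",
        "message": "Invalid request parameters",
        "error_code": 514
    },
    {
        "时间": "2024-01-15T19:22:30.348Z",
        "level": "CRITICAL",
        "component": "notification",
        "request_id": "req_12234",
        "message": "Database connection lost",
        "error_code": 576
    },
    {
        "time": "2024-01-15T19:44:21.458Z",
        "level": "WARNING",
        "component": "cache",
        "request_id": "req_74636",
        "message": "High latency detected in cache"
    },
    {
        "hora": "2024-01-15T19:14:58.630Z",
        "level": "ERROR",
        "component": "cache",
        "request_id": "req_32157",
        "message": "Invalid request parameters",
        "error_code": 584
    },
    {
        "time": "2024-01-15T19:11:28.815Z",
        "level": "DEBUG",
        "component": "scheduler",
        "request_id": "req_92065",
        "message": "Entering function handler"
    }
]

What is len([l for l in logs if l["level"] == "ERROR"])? 2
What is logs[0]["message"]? "Rate limit approaching threshold"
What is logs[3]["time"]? "2024-01-15T19:44:21.458Z"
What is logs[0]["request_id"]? "req_62226"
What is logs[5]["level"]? "DEBUG"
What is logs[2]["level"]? "CRITICAL"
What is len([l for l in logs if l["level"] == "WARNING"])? 2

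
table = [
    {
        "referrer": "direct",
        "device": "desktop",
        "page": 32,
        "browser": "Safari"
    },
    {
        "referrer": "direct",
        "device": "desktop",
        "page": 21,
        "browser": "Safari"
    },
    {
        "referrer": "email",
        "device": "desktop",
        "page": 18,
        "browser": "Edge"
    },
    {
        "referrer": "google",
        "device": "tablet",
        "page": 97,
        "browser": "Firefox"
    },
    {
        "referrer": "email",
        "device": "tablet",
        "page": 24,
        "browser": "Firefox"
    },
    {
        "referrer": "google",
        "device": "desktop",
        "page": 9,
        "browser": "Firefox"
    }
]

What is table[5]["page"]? 9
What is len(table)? 6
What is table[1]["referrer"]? "direct"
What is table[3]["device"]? "tablet"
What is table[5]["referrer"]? "google"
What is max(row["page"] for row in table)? 97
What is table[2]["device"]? "desktop"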